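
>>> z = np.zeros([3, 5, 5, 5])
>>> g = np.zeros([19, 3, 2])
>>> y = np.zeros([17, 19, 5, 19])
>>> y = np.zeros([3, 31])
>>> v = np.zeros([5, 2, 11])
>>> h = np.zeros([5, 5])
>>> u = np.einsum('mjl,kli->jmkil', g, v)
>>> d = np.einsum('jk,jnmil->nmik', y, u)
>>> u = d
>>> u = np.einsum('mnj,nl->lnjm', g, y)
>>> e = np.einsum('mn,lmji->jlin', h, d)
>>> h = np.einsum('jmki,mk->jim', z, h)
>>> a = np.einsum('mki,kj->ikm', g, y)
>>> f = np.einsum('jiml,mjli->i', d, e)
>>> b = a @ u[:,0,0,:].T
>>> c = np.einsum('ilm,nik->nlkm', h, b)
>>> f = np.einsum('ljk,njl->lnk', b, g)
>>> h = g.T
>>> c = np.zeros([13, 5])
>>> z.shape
(3, 5, 5, 5)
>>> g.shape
(19, 3, 2)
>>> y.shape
(3, 31)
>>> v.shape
(5, 2, 11)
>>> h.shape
(2, 3, 19)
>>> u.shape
(31, 3, 2, 19)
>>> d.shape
(19, 5, 11, 31)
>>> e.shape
(11, 19, 31, 5)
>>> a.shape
(2, 3, 19)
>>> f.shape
(2, 19, 31)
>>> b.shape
(2, 3, 31)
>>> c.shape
(13, 5)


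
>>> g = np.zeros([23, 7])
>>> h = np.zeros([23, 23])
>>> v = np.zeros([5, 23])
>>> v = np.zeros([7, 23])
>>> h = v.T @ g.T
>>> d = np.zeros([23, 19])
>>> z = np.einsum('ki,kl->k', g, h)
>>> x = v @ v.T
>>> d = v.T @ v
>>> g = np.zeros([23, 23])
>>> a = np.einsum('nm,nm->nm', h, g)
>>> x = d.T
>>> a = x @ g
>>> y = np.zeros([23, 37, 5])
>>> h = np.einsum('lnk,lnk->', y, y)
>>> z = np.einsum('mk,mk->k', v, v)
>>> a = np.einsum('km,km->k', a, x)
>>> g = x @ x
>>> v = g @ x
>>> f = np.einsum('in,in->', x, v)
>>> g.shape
(23, 23)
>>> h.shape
()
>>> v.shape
(23, 23)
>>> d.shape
(23, 23)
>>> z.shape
(23,)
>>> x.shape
(23, 23)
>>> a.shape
(23,)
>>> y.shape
(23, 37, 5)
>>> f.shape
()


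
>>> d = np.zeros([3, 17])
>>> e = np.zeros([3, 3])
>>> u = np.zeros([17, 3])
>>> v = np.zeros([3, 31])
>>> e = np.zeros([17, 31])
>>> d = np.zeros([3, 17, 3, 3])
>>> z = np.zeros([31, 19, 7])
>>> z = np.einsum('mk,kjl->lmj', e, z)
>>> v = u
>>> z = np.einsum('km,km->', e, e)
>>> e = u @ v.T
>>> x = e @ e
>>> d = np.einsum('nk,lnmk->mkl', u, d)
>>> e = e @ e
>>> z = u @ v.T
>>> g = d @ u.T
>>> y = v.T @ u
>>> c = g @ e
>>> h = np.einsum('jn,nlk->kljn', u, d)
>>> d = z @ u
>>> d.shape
(17, 3)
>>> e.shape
(17, 17)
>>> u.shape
(17, 3)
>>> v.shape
(17, 3)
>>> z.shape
(17, 17)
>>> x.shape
(17, 17)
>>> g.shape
(3, 3, 17)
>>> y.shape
(3, 3)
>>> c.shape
(3, 3, 17)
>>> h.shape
(3, 3, 17, 3)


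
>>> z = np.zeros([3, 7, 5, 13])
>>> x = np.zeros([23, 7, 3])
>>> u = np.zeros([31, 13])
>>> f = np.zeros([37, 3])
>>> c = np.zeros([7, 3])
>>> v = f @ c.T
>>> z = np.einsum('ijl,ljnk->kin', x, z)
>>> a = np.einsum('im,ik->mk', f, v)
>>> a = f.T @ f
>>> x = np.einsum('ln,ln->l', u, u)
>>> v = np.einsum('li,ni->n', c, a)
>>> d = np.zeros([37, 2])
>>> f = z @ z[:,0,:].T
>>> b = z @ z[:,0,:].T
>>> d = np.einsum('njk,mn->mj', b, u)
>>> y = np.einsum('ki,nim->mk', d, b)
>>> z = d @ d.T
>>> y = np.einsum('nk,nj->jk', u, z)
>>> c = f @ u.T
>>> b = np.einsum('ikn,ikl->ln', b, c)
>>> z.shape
(31, 31)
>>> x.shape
(31,)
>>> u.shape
(31, 13)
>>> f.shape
(13, 23, 13)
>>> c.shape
(13, 23, 31)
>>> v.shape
(3,)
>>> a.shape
(3, 3)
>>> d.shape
(31, 23)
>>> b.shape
(31, 13)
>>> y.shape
(31, 13)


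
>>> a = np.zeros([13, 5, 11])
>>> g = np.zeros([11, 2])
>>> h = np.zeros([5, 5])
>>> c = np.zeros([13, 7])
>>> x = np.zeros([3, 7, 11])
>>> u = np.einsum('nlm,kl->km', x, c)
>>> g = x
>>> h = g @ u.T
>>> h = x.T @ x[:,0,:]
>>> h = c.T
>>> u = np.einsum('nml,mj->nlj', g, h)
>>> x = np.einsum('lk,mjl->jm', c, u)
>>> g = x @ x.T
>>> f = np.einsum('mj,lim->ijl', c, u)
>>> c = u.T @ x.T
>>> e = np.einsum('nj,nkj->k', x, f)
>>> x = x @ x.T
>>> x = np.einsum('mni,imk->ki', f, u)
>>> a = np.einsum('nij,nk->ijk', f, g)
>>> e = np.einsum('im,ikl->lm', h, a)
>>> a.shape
(7, 3, 11)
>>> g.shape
(11, 11)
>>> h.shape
(7, 13)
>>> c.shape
(13, 11, 11)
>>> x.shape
(13, 3)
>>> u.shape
(3, 11, 13)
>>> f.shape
(11, 7, 3)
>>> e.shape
(11, 13)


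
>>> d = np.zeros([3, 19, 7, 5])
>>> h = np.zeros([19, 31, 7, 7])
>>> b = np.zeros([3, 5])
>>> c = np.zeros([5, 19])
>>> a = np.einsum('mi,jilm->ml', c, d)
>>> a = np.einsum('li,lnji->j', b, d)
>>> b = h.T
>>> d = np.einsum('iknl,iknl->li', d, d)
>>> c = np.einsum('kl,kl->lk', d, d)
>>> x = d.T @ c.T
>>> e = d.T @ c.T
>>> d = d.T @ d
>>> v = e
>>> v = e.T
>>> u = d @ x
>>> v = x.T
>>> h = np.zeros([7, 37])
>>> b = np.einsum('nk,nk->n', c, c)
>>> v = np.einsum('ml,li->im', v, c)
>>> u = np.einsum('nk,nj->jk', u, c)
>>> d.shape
(3, 3)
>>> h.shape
(7, 37)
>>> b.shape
(3,)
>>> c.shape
(3, 5)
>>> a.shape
(7,)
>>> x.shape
(3, 3)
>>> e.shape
(3, 3)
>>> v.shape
(5, 3)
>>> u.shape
(5, 3)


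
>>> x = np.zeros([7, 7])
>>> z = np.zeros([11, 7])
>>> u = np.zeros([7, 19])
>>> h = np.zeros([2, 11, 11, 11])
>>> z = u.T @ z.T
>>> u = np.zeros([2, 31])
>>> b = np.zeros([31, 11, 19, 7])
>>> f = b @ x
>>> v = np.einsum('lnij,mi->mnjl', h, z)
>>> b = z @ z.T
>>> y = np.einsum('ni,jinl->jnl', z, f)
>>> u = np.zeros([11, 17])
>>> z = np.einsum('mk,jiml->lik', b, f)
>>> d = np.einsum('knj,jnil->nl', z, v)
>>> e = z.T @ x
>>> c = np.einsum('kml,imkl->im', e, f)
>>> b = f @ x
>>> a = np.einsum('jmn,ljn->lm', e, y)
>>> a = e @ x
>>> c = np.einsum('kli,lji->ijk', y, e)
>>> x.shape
(7, 7)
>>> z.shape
(7, 11, 19)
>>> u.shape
(11, 17)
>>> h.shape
(2, 11, 11, 11)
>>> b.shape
(31, 11, 19, 7)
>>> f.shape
(31, 11, 19, 7)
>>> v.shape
(19, 11, 11, 2)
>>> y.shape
(31, 19, 7)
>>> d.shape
(11, 2)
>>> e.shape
(19, 11, 7)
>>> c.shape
(7, 11, 31)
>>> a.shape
(19, 11, 7)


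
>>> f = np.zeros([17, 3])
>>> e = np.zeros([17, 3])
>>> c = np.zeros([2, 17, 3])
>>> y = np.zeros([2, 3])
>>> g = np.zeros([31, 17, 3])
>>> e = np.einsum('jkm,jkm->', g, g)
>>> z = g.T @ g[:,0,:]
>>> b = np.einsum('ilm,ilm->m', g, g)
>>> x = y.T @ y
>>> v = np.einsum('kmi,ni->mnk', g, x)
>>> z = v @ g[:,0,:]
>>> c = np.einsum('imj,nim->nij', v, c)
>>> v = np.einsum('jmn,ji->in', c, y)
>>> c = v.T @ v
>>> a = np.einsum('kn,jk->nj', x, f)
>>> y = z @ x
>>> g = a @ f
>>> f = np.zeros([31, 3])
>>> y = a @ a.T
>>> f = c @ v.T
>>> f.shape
(31, 3)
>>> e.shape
()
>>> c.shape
(31, 31)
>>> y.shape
(3, 3)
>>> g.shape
(3, 3)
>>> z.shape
(17, 3, 3)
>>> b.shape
(3,)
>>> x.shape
(3, 3)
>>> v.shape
(3, 31)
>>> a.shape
(3, 17)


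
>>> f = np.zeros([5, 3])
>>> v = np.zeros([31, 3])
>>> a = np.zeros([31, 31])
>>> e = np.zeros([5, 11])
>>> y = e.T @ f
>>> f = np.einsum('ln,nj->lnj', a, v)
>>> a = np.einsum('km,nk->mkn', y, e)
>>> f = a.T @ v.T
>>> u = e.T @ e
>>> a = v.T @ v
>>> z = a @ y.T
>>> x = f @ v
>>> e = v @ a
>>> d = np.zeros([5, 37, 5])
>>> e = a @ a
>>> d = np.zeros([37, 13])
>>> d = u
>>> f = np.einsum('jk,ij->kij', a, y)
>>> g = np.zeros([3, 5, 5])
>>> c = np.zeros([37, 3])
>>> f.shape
(3, 11, 3)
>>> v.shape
(31, 3)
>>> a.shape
(3, 3)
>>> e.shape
(3, 3)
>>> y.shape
(11, 3)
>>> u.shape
(11, 11)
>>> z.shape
(3, 11)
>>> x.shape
(5, 11, 3)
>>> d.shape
(11, 11)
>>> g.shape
(3, 5, 5)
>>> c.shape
(37, 3)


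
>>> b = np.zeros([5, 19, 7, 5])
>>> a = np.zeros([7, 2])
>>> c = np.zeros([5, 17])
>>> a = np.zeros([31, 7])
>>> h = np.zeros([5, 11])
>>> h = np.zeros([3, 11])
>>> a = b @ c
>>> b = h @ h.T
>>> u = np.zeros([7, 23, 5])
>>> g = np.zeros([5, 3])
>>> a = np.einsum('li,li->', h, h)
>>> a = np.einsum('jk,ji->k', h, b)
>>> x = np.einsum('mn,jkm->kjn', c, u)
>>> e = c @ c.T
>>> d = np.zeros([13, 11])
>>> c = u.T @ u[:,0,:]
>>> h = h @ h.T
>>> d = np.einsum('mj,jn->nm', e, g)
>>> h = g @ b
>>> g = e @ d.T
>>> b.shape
(3, 3)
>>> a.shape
(11,)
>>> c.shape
(5, 23, 5)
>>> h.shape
(5, 3)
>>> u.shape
(7, 23, 5)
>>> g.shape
(5, 3)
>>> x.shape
(23, 7, 17)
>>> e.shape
(5, 5)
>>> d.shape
(3, 5)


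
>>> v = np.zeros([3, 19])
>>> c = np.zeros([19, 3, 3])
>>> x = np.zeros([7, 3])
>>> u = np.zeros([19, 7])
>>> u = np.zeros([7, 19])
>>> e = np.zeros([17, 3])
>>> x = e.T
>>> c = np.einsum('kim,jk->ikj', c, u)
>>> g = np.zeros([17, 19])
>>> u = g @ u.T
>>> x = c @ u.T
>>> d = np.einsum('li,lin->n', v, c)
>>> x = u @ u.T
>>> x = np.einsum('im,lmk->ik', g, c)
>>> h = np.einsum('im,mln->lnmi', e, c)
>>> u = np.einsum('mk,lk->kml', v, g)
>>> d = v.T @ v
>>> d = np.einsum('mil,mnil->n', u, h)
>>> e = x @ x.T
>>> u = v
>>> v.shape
(3, 19)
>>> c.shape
(3, 19, 7)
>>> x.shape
(17, 7)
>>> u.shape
(3, 19)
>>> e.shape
(17, 17)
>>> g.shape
(17, 19)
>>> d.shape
(7,)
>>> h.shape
(19, 7, 3, 17)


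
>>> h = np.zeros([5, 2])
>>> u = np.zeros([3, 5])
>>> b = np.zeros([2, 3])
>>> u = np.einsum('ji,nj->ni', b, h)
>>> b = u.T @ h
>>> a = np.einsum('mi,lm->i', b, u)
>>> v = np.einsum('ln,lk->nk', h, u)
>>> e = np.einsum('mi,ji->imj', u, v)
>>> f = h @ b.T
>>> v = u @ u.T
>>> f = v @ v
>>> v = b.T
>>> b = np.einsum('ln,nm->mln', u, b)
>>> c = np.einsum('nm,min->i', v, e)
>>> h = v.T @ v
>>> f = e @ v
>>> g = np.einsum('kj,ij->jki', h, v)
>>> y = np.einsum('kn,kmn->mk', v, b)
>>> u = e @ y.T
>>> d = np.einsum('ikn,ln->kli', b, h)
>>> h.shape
(3, 3)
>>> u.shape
(3, 5, 5)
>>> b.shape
(2, 5, 3)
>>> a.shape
(2,)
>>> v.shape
(2, 3)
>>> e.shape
(3, 5, 2)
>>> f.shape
(3, 5, 3)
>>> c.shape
(5,)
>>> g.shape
(3, 3, 2)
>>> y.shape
(5, 2)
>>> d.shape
(5, 3, 2)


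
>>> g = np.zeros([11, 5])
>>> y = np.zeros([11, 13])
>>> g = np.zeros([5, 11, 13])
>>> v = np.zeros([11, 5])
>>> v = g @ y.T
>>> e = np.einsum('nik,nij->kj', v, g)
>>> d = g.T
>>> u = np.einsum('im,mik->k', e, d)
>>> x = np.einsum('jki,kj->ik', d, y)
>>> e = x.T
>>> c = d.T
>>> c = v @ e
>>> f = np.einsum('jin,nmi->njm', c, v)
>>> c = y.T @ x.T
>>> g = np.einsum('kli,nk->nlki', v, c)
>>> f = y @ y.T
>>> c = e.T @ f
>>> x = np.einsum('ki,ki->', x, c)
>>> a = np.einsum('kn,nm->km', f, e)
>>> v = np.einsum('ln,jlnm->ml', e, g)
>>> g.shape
(13, 11, 5, 11)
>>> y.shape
(11, 13)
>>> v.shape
(11, 11)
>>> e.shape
(11, 5)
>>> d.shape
(13, 11, 5)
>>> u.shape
(5,)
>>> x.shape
()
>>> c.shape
(5, 11)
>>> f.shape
(11, 11)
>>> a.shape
(11, 5)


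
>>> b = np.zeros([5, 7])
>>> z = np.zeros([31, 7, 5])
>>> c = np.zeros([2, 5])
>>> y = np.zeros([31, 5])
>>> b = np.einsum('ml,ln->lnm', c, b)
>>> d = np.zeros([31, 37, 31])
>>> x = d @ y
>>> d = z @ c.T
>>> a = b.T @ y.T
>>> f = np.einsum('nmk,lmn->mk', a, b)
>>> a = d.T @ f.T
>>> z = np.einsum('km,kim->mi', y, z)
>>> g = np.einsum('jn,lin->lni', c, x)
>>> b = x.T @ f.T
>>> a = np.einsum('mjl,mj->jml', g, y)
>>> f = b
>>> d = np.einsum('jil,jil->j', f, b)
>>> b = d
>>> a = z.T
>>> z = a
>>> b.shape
(5,)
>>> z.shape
(7, 5)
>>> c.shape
(2, 5)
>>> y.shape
(31, 5)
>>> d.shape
(5,)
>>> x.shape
(31, 37, 5)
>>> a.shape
(7, 5)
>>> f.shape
(5, 37, 7)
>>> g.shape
(31, 5, 37)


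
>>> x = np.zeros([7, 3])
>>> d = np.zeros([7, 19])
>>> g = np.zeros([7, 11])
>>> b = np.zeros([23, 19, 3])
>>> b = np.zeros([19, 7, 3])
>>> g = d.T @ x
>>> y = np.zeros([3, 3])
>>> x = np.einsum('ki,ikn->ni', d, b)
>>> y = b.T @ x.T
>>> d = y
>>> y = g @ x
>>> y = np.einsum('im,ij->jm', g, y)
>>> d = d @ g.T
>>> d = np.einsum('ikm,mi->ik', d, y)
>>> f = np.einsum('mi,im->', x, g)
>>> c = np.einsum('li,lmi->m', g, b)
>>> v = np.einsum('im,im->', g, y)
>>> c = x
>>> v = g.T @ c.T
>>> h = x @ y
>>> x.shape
(3, 19)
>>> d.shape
(3, 7)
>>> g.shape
(19, 3)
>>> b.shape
(19, 7, 3)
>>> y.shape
(19, 3)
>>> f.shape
()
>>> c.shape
(3, 19)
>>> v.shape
(3, 3)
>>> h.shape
(3, 3)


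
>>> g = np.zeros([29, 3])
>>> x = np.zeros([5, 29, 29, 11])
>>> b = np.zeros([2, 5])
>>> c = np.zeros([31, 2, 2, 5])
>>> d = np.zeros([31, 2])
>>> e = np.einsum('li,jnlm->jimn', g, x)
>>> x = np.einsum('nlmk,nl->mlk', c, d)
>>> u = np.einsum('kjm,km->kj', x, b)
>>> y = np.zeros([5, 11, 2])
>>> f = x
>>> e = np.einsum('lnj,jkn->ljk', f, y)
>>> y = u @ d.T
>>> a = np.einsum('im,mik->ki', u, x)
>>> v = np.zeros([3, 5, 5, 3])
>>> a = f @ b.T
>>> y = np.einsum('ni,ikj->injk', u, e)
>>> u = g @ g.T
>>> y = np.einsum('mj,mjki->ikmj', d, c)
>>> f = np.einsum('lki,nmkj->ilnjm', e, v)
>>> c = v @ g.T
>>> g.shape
(29, 3)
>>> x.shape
(2, 2, 5)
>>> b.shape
(2, 5)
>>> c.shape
(3, 5, 5, 29)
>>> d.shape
(31, 2)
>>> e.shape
(2, 5, 11)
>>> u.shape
(29, 29)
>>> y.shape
(5, 2, 31, 2)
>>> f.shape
(11, 2, 3, 3, 5)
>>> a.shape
(2, 2, 2)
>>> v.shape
(3, 5, 5, 3)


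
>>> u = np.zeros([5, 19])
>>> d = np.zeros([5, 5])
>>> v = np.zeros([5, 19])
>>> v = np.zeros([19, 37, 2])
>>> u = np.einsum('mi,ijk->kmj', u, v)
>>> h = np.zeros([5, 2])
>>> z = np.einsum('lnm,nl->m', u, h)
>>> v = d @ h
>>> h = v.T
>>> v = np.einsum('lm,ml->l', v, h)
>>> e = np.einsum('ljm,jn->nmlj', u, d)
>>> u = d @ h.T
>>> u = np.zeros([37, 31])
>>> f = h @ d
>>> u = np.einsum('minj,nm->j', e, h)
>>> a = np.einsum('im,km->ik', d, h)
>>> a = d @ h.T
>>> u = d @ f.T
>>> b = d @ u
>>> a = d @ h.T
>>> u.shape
(5, 2)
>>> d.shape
(5, 5)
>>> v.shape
(5,)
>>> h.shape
(2, 5)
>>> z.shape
(37,)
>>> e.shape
(5, 37, 2, 5)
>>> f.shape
(2, 5)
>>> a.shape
(5, 2)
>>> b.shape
(5, 2)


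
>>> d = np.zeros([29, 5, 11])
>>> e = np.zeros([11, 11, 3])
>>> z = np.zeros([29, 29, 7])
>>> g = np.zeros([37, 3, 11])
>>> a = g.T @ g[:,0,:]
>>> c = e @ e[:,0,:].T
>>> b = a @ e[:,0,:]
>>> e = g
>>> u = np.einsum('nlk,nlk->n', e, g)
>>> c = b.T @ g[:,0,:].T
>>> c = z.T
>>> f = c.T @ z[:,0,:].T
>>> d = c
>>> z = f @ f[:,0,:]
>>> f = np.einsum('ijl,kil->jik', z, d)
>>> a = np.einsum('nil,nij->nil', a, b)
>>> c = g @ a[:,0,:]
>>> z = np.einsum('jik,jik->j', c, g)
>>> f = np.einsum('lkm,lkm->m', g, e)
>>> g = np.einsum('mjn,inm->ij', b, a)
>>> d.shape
(7, 29, 29)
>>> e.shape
(37, 3, 11)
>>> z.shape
(37,)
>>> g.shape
(11, 3)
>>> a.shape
(11, 3, 11)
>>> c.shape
(37, 3, 11)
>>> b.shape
(11, 3, 3)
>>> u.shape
(37,)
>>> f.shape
(11,)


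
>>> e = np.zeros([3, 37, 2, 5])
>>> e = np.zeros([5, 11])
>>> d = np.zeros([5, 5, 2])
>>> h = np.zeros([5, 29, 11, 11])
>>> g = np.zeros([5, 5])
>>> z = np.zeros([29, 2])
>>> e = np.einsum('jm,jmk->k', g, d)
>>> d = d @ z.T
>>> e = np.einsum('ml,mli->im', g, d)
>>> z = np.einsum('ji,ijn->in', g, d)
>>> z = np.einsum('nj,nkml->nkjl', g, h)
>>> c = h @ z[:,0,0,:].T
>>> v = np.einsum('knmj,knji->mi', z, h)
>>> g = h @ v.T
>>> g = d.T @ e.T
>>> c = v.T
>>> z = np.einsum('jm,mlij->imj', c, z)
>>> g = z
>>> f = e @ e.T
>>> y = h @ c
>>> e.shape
(29, 5)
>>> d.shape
(5, 5, 29)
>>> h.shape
(5, 29, 11, 11)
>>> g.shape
(5, 5, 11)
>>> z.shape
(5, 5, 11)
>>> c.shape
(11, 5)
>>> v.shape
(5, 11)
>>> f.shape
(29, 29)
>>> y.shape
(5, 29, 11, 5)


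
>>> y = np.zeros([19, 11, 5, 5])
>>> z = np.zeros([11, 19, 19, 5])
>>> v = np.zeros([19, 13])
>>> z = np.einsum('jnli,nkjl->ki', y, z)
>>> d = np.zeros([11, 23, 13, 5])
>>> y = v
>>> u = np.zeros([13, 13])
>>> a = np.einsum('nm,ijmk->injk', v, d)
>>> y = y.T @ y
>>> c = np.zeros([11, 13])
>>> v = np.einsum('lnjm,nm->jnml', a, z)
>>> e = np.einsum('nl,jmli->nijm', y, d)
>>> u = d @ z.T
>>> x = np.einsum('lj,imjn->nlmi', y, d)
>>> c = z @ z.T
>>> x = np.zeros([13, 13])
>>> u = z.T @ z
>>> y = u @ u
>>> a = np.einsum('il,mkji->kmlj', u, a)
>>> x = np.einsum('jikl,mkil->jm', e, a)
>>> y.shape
(5, 5)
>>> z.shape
(19, 5)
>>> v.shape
(23, 19, 5, 11)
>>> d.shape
(11, 23, 13, 5)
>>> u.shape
(5, 5)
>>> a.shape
(19, 11, 5, 23)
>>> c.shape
(19, 19)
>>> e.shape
(13, 5, 11, 23)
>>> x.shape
(13, 19)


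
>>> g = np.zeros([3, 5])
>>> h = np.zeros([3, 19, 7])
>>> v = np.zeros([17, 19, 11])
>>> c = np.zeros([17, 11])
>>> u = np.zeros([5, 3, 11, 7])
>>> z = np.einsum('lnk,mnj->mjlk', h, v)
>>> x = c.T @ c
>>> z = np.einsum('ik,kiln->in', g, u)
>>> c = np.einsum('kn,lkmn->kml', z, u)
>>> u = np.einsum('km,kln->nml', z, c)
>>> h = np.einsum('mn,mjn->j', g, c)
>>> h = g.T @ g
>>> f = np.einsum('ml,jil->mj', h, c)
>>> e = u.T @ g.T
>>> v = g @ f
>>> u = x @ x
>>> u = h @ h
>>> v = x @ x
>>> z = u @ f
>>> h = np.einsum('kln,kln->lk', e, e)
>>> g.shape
(3, 5)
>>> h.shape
(7, 11)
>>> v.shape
(11, 11)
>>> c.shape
(3, 11, 5)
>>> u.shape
(5, 5)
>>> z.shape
(5, 3)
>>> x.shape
(11, 11)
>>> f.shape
(5, 3)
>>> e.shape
(11, 7, 3)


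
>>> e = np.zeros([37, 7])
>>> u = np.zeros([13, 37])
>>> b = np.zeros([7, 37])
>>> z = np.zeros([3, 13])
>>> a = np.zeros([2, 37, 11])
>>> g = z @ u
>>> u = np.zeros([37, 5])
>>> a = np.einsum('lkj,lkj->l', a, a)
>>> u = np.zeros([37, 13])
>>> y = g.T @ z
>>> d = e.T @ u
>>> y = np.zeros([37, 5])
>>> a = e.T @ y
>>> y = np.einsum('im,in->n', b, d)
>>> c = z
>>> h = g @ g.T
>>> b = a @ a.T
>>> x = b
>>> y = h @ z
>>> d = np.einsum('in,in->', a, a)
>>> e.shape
(37, 7)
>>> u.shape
(37, 13)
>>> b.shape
(7, 7)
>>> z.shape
(3, 13)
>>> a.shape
(7, 5)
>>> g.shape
(3, 37)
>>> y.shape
(3, 13)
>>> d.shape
()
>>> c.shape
(3, 13)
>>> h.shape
(3, 3)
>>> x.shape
(7, 7)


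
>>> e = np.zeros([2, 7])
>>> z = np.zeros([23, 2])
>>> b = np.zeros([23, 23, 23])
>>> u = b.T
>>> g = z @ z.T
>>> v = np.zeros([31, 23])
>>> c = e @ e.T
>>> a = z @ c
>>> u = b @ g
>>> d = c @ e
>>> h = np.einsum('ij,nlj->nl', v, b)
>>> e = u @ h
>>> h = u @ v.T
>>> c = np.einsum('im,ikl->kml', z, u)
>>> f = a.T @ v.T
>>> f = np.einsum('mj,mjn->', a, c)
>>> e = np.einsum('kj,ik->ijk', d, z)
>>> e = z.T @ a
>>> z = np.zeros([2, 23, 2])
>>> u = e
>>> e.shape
(2, 2)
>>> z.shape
(2, 23, 2)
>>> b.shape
(23, 23, 23)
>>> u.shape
(2, 2)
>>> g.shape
(23, 23)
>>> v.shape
(31, 23)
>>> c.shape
(23, 2, 23)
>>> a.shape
(23, 2)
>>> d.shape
(2, 7)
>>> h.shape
(23, 23, 31)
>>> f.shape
()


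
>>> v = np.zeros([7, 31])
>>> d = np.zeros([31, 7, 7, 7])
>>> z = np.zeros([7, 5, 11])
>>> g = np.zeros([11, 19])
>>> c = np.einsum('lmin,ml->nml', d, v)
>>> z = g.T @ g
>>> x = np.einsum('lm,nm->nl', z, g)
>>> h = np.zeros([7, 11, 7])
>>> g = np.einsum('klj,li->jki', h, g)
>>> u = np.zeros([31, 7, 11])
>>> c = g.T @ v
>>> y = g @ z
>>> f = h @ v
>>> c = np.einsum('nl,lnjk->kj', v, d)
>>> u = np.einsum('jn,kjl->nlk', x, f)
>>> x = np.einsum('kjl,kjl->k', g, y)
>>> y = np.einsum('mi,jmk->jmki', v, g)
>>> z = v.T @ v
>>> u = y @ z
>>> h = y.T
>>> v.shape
(7, 31)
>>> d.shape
(31, 7, 7, 7)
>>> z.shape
(31, 31)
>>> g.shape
(7, 7, 19)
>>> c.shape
(7, 7)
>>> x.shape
(7,)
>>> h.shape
(31, 19, 7, 7)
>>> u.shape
(7, 7, 19, 31)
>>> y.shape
(7, 7, 19, 31)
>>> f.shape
(7, 11, 31)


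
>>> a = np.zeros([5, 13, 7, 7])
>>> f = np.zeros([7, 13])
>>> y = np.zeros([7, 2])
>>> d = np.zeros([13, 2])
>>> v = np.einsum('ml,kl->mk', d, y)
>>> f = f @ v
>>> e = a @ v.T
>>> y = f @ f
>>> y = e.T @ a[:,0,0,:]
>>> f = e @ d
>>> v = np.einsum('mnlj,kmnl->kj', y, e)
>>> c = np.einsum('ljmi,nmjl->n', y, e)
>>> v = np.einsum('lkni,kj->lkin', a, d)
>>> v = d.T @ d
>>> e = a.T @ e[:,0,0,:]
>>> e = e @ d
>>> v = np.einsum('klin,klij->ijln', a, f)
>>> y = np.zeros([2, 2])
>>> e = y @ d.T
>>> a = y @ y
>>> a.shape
(2, 2)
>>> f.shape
(5, 13, 7, 2)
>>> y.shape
(2, 2)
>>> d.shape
(13, 2)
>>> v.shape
(7, 2, 13, 7)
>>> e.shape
(2, 13)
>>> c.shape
(5,)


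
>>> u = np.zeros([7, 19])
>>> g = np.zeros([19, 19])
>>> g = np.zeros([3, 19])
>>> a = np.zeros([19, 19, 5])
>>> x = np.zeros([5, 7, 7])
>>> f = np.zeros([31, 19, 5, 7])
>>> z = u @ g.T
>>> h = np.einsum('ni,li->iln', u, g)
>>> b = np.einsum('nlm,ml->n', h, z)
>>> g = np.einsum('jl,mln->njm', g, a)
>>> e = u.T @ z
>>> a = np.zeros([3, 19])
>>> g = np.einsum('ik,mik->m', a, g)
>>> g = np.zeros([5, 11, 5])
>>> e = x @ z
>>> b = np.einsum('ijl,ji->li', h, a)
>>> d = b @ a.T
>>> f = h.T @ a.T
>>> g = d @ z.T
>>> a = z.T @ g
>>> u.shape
(7, 19)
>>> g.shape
(7, 7)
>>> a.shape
(3, 7)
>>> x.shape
(5, 7, 7)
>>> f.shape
(7, 3, 3)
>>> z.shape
(7, 3)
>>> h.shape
(19, 3, 7)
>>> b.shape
(7, 19)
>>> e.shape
(5, 7, 3)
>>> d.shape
(7, 3)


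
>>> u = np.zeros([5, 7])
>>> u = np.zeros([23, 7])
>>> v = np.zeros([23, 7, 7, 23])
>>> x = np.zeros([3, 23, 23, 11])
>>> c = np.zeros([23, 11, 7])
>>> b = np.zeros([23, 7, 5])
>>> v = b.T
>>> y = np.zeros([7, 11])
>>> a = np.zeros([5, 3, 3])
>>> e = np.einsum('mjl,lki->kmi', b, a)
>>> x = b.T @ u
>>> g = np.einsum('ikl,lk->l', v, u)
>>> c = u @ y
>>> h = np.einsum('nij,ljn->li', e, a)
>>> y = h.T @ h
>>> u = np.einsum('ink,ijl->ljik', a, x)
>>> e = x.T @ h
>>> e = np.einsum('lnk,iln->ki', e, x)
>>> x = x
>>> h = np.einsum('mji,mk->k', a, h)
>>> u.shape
(7, 7, 5, 3)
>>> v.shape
(5, 7, 23)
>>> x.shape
(5, 7, 7)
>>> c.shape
(23, 11)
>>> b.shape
(23, 7, 5)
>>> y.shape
(23, 23)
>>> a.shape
(5, 3, 3)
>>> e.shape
(23, 5)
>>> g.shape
(23,)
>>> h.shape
(23,)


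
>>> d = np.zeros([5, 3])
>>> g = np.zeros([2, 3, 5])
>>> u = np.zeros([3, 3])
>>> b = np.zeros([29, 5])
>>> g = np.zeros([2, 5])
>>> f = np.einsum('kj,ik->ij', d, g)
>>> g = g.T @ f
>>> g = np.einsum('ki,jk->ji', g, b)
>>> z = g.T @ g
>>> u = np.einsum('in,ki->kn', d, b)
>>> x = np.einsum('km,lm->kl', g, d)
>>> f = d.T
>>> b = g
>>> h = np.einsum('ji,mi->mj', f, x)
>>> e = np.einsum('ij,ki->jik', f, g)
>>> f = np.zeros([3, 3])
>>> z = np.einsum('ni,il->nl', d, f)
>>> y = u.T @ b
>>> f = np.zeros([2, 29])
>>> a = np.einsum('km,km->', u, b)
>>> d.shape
(5, 3)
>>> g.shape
(29, 3)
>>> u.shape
(29, 3)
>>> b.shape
(29, 3)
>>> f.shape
(2, 29)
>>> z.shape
(5, 3)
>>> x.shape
(29, 5)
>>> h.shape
(29, 3)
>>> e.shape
(5, 3, 29)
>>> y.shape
(3, 3)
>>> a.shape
()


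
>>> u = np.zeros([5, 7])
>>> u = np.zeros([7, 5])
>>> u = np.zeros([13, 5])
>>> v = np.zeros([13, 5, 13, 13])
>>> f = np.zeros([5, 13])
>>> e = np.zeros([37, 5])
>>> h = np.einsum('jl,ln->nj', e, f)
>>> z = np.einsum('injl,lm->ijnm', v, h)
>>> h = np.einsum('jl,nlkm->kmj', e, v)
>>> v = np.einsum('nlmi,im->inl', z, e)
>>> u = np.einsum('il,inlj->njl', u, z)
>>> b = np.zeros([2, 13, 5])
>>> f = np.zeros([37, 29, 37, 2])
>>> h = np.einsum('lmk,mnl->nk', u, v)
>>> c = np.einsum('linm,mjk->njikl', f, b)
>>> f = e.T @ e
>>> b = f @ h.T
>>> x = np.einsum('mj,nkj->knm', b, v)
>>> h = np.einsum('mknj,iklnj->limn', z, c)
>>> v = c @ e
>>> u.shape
(13, 37, 5)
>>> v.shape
(37, 13, 29, 5, 5)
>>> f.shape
(5, 5)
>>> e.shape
(37, 5)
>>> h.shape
(29, 37, 13, 5)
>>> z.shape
(13, 13, 5, 37)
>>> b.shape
(5, 13)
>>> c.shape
(37, 13, 29, 5, 37)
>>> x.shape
(13, 37, 5)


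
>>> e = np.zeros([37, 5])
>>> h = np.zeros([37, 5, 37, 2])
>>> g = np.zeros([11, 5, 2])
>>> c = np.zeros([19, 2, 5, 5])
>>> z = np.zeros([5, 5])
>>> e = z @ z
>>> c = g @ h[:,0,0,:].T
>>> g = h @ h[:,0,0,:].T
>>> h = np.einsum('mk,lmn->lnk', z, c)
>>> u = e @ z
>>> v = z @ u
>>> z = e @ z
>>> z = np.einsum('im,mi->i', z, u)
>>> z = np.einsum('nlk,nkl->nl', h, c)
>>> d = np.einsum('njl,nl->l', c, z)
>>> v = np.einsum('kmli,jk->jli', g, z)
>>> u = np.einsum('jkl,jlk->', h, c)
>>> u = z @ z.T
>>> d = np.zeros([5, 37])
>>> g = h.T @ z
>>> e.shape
(5, 5)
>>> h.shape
(11, 37, 5)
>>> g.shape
(5, 37, 37)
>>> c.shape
(11, 5, 37)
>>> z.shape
(11, 37)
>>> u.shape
(11, 11)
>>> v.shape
(11, 37, 37)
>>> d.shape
(5, 37)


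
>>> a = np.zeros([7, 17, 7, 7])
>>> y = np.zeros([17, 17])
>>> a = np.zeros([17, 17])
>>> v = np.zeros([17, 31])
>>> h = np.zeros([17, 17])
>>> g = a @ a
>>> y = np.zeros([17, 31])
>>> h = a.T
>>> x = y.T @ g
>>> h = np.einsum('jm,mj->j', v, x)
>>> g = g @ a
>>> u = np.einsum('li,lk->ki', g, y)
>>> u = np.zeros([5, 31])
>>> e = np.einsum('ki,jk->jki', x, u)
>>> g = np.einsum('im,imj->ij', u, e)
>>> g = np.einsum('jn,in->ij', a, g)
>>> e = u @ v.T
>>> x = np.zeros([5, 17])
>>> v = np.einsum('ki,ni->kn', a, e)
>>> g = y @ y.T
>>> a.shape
(17, 17)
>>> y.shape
(17, 31)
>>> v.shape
(17, 5)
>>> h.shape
(17,)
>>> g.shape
(17, 17)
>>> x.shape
(5, 17)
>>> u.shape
(5, 31)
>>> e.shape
(5, 17)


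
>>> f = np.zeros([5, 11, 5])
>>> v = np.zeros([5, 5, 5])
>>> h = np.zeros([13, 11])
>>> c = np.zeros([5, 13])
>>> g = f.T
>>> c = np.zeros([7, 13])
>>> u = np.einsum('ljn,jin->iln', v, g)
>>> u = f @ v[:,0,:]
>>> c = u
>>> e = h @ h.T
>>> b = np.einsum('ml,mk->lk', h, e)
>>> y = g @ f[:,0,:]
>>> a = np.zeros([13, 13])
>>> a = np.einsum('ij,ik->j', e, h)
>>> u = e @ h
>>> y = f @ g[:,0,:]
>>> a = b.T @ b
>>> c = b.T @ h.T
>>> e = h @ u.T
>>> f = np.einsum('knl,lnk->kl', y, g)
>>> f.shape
(5, 5)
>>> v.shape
(5, 5, 5)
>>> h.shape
(13, 11)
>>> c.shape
(13, 13)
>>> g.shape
(5, 11, 5)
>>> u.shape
(13, 11)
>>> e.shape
(13, 13)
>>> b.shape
(11, 13)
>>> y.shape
(5, 11, 5)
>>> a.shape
(13, 13)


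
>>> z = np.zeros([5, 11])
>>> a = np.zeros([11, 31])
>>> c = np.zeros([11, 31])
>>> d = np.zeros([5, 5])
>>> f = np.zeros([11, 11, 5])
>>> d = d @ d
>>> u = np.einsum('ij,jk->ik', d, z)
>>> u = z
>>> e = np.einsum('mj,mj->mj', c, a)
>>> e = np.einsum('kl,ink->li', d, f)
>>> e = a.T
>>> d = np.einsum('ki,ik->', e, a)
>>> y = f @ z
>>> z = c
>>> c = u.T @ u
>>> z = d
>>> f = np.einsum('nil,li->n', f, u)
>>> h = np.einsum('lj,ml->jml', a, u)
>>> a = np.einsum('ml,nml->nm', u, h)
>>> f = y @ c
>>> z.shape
()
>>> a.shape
(31, 5)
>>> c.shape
(11, 11)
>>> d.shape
()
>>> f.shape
(11, 11, 11)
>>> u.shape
(5, 11)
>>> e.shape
(31, 11)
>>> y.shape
(11, 11, 11)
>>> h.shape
(31, 5, 11)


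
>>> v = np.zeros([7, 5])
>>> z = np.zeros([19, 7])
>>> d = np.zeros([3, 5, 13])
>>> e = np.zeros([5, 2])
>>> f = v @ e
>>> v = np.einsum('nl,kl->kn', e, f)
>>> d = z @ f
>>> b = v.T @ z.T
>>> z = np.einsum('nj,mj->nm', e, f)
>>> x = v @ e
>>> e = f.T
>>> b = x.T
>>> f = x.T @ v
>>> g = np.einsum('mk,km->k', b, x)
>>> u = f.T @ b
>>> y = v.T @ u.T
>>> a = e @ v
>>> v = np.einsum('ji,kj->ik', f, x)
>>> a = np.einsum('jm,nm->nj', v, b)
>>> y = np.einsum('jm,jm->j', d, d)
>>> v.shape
(5, 7)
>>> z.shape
(5, 7)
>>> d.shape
(19, 2)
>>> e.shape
(2, 7)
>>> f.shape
(2, 5)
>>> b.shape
(2, 7)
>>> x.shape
(7, 2)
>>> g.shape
(7,)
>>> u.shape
(5, 7)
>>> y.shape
(19,)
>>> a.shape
(2, 5)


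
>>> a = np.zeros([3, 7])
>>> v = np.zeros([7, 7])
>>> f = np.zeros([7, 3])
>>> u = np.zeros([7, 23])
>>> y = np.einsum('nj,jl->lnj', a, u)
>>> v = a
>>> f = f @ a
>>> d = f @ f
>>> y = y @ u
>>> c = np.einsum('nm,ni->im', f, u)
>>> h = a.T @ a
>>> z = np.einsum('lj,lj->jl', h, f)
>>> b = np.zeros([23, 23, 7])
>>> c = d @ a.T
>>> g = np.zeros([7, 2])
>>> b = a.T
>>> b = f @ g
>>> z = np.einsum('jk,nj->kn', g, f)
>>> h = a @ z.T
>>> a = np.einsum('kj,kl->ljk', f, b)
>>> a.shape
(2, 7, 7)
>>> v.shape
(3, 7)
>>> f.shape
(7, 7)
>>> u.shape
(7, 23)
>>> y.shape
(23, 3, 23)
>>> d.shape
(7, 7)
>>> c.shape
(7, 3)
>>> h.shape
(3, 2)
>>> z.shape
(2, 7)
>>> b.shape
(7, 2)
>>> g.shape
(7, 2)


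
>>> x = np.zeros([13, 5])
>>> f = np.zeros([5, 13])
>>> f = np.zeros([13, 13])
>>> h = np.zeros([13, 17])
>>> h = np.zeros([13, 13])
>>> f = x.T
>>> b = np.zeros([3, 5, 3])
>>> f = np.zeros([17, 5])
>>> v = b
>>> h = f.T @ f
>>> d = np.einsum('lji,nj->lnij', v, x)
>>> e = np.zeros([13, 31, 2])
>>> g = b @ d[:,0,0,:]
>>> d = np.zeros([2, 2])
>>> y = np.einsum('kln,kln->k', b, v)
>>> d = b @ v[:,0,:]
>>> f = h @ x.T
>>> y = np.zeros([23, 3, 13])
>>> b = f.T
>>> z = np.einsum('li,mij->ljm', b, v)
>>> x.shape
(13, 5)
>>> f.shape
(5, 13)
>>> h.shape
(5, 5)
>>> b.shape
(13, 5)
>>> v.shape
(3, 5, 3)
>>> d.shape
(3, 5, 3)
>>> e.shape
(13, 31, 2)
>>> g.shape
(3, 5, 5)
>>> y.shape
(23, 3, 13)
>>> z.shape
(13, 3, 3)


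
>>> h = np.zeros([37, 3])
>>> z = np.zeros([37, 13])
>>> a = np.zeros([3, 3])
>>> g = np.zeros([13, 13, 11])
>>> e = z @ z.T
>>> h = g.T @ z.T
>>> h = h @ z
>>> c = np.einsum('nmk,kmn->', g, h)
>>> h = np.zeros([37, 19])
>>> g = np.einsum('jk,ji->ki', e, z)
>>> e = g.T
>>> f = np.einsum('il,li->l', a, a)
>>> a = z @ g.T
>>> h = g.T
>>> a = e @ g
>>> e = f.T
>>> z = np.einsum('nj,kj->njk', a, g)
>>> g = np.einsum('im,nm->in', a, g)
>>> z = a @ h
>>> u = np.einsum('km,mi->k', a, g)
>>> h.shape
(13, 37)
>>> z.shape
(13, 37)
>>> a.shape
(13, 13)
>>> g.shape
(13, 37)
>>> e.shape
(3,)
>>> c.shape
()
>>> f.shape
(3,)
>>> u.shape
(13,)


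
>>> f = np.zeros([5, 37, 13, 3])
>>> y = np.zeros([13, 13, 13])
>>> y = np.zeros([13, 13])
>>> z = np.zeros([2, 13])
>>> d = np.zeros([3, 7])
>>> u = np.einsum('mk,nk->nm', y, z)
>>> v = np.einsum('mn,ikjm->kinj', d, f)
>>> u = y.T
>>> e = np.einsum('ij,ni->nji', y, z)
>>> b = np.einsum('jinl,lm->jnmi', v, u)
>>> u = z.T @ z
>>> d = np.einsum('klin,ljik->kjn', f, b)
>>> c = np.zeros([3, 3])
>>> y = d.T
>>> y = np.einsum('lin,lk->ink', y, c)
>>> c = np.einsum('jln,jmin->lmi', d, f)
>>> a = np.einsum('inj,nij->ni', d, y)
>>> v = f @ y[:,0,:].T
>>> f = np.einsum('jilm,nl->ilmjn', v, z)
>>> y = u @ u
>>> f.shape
(37, 13, 7, 5, 2)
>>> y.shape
(13, 13)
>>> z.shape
(2, 13)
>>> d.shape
(5, 7, 3)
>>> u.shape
(13, 13)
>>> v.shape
(5, 37, 13, 7)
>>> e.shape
(2, 13, 13)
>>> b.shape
(37, 7, 13, 5)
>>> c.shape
(7, 37, 13)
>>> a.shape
(7, 5)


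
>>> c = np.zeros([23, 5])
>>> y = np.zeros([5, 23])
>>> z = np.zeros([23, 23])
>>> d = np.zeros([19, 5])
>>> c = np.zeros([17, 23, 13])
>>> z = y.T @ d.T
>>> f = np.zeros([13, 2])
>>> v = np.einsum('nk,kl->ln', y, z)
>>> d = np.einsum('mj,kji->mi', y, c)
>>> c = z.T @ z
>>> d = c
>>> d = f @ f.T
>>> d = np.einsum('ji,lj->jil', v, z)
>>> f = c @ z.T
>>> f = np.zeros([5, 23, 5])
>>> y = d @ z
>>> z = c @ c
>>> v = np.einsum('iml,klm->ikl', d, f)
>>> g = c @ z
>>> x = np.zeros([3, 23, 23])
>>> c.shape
(19, 19)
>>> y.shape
(19, 5, 19)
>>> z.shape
(19, 19)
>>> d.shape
(19, 5, 23)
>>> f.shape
(5, 23, 5)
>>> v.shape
(19, 5, 23)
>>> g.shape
(19, 19)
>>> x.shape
(3, 23, 23)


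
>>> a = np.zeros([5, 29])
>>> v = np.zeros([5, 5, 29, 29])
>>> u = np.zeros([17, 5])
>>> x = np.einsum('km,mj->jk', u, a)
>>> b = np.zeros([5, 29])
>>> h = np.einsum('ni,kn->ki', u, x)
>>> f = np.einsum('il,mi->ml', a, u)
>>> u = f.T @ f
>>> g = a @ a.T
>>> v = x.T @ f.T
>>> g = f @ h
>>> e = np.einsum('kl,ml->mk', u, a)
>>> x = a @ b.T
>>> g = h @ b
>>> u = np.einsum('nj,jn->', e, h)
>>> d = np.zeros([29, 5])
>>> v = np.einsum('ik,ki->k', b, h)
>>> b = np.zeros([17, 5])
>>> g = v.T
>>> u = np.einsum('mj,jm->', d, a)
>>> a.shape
(5, 29)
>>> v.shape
(29,)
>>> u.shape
()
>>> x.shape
(5, 5)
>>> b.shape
(17, 5)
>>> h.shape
(29, 5)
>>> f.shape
(17, 29)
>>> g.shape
(29,)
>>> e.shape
(5, 29)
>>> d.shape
(29, 5)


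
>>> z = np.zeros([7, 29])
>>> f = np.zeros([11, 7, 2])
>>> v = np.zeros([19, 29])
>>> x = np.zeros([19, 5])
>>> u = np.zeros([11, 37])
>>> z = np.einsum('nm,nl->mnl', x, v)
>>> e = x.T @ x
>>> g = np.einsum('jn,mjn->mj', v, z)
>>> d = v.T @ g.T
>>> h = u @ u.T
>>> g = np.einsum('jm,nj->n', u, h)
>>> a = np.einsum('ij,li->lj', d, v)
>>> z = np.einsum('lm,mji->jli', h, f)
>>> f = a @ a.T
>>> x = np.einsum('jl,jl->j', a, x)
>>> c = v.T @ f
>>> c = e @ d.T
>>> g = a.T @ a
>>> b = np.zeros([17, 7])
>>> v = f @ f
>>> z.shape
(7, 11, 2)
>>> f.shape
(19, 19)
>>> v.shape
(19, 19)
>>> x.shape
(19,)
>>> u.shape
(11, 37)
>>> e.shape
(5, 5)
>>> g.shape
(5, 5)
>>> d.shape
(29, 5)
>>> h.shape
(11, 11)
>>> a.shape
(19, 5)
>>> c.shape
(5, 29)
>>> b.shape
(17, 7)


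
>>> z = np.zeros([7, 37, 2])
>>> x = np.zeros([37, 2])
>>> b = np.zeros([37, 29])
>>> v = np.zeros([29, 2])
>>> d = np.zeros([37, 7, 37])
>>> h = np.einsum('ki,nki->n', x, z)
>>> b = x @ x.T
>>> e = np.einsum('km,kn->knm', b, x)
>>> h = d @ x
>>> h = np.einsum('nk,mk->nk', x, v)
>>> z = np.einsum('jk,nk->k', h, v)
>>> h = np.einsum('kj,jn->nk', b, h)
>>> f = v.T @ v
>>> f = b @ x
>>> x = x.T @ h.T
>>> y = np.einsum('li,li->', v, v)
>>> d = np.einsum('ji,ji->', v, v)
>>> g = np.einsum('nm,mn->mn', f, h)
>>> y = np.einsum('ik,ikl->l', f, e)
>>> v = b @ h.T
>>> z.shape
(2,)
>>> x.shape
(2, 2)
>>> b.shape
(37, 37)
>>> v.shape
(37, 2)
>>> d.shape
()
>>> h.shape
(2, 37)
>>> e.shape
(37, 2, 37)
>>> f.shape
(37, 2)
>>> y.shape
(37,)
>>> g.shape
(2, 37)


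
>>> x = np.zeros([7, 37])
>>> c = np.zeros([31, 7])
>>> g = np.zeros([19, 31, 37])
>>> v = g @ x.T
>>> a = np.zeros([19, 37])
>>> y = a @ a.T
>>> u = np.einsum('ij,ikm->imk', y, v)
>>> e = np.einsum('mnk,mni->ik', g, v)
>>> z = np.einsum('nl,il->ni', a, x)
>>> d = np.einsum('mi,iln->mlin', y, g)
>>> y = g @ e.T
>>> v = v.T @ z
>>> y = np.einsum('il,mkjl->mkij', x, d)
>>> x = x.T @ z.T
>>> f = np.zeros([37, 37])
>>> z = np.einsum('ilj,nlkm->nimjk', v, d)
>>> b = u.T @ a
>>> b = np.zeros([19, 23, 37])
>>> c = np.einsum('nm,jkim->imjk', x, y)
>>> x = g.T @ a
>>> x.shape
(37, 31, 37)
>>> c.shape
(7, 19, 19, 31)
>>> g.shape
(19, 31, 37)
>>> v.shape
(7, 31, 7)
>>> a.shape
(19, 37)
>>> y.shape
(19, 31, 7, 19)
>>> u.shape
(19, 7, 31)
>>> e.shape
(7, 37)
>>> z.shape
(19, 7, 37, 7, 19)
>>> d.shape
(19, 31, 19, 37)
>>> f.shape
(37, 37)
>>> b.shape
(19, 23, 37)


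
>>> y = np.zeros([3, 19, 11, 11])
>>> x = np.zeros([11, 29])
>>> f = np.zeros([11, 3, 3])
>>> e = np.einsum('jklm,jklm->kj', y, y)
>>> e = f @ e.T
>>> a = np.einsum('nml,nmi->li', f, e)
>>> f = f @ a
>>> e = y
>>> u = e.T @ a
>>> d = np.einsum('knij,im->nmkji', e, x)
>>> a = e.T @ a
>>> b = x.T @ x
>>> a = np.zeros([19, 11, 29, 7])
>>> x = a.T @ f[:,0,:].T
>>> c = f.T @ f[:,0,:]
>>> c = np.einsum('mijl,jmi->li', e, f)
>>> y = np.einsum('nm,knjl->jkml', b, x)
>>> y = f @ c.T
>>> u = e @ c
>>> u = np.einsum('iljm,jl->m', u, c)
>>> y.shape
(11, 3, 11)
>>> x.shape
(7, 29, 11, 11)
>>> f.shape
(11, 3, 19)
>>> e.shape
(3, 19, 11, 11)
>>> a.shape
(19, 11, 29, 7)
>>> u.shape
(19,)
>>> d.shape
(19, 29, 3, 11, 11)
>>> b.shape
(29, 29)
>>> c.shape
(11, 19)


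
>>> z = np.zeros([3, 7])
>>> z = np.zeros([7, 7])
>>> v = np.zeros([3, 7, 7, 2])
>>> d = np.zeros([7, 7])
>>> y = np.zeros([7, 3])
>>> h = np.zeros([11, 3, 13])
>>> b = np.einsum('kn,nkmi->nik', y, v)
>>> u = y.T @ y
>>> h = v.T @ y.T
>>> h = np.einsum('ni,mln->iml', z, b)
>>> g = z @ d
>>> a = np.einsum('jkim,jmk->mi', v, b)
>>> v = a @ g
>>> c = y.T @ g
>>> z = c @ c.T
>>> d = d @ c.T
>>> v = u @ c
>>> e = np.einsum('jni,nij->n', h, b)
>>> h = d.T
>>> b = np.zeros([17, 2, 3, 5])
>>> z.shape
(3, 3)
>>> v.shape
(3, 7)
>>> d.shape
(7, 3)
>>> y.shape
(7, 3)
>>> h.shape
(3, 7)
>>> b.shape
(17, 2, 3, 5)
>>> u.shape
(3, 3)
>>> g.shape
(7, 7)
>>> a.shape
(2, 7)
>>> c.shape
(3, 7)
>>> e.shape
(3,)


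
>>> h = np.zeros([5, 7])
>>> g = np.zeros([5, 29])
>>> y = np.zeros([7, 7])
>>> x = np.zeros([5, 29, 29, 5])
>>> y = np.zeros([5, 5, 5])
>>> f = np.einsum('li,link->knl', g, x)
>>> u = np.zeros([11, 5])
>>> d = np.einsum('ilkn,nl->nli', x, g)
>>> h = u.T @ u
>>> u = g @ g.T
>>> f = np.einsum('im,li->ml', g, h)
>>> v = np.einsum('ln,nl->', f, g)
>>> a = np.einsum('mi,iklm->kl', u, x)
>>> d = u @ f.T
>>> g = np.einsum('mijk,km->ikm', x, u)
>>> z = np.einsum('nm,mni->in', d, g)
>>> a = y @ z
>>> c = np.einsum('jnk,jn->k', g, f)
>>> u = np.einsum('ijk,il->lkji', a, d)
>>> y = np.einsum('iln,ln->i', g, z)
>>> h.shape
(5, 5)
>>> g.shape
(29, 5, 5)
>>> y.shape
(29,)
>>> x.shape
(5, 29, 29, 5)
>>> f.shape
(29, 5)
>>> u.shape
(29, 5, 5, 5)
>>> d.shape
(5, 29)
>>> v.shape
()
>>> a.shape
(5, 5, 5)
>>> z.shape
(5, 5)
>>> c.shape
(5,)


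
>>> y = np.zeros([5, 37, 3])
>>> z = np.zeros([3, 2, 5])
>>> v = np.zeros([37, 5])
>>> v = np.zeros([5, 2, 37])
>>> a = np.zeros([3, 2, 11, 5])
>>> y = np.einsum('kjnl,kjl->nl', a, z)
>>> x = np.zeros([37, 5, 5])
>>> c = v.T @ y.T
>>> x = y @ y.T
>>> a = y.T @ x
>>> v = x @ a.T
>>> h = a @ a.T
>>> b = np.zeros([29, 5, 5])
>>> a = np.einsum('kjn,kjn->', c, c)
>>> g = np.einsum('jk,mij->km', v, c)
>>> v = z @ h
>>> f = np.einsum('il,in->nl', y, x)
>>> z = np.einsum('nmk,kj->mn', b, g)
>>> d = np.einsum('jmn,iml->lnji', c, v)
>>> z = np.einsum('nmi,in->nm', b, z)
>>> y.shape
(11, 5)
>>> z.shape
(29, 5)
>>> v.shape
(3, 2, 5)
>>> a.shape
()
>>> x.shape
(11, 11)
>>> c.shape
(37, 2, 11)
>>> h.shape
(5, 5)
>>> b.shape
(29, 5, 5)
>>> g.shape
(5, 37)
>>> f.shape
(11, 5)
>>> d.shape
(5, 11, 37, 3)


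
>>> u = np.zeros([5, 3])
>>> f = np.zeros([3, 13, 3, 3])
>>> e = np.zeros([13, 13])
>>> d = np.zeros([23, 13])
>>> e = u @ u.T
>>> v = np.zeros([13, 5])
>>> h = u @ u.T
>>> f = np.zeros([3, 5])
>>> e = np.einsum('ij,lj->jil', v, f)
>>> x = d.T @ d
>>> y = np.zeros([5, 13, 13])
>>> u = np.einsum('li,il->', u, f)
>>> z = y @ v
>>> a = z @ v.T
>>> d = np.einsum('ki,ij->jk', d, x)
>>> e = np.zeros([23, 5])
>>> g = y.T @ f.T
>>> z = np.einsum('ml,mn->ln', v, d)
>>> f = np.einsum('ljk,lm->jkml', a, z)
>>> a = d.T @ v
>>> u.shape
()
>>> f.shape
(13, 13, 23, 5)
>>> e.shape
(23, 5)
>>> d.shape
(13, 23)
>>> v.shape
(13, 5)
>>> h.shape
(5, 5)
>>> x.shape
(13, 13)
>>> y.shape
(5, 13, 13)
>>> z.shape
(5, 23)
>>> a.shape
(23, 5)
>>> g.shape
(13, 13, 3)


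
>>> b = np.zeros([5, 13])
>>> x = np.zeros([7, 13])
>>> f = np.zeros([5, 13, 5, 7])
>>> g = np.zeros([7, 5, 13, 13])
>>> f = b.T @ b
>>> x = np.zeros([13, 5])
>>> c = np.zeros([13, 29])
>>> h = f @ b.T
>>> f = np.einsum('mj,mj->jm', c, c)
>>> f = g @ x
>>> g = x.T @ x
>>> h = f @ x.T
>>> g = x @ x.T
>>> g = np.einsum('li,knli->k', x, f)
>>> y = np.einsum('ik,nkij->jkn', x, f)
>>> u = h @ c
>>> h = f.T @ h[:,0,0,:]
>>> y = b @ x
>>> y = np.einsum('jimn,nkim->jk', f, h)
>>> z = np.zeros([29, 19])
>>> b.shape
(5, 13)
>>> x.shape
(13, 5)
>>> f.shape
(7, 5, 13, 5)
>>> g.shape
(7,)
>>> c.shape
(13, 29)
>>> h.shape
(5, 13, 5, 13)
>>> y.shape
(7, 13)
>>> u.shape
(7, 5, 13, 29)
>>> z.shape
(29, 19)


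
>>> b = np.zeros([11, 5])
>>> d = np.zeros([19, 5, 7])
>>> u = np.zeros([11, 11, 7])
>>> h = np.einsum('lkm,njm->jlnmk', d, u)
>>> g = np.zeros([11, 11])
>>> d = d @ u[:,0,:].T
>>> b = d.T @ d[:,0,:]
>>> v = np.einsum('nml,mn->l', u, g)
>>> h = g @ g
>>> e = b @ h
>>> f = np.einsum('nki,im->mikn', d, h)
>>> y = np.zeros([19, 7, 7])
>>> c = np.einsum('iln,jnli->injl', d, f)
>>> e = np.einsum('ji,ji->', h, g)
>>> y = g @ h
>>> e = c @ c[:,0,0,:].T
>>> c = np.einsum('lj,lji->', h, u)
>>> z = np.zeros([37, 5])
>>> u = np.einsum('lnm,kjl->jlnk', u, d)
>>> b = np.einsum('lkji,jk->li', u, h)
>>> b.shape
(5, 19)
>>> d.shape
(19, 5, 11)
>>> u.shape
(5, 11, 11, 19)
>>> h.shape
(11, 11)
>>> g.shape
(11, 11)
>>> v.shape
(7,)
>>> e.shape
(19, 11, 11, 19)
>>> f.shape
(11, 11, 5, 19)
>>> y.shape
(11, 11)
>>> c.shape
()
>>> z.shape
(37, 5)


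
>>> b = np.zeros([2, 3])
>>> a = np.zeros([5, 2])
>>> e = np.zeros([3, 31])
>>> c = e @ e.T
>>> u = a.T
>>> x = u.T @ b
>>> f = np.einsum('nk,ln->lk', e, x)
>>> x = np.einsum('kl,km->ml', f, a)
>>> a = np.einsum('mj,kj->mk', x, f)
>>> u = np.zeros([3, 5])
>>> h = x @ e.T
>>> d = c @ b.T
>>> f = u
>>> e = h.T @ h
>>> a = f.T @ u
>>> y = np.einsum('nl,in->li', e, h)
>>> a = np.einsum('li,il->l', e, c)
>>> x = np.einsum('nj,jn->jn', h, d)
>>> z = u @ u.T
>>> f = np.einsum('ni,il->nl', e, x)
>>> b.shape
(2, 3)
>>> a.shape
(3,)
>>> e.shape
(3, 3)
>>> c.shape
(3, 3)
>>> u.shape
(3, 5)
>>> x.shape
(3, 2)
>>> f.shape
(3, 2)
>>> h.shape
(2, 3)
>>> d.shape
(3, 2)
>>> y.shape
(3, 2)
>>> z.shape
(3, 3)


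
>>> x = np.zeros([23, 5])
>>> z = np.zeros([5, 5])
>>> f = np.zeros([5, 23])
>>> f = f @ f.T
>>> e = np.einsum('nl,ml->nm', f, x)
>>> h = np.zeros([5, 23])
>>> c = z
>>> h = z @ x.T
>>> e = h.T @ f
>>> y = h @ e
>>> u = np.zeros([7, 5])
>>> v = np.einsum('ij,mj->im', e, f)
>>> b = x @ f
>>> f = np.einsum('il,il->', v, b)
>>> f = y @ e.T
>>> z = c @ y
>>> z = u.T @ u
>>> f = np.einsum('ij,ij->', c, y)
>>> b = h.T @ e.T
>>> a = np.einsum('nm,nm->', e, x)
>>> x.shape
(23, 5)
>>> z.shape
(5, 5)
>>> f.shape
()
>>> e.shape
(23, 5)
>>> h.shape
(5, 23)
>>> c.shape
(5, 5)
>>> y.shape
(5, 5)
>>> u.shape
(7, 5)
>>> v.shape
(23, 5)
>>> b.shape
(23, 23)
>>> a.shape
()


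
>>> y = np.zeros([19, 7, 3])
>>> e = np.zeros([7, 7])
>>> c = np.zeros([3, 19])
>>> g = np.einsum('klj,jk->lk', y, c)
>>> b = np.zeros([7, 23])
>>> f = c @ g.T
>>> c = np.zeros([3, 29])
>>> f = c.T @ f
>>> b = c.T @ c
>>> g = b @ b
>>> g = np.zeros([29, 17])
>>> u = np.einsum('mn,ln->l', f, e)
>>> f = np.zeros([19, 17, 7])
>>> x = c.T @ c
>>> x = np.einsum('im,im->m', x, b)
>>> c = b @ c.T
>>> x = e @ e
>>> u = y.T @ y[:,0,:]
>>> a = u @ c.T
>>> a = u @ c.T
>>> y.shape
(19, 7, 3)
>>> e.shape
(7, 7)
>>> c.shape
(29, 3)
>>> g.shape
(29, 17)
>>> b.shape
(29, 29)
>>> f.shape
(19, 17, 7)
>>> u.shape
(3, 7, 3)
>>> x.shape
(7, 7)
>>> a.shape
(3, 7, 29)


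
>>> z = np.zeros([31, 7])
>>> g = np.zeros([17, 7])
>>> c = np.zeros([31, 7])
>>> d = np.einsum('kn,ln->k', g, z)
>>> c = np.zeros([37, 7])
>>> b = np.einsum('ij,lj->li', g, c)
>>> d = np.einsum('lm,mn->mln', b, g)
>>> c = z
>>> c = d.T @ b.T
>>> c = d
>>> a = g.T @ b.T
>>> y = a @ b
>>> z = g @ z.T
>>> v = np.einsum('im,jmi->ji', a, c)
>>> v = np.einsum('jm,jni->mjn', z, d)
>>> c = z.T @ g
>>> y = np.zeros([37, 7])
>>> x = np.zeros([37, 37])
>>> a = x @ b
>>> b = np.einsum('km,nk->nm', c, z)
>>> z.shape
(17, 31)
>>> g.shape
(17, 7)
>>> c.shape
(31, 7)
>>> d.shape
(17, 37, 7)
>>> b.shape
(17, 7)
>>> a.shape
(37, 17)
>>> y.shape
(37, 7)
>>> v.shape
(31, 17, 37)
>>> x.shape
(37, 37)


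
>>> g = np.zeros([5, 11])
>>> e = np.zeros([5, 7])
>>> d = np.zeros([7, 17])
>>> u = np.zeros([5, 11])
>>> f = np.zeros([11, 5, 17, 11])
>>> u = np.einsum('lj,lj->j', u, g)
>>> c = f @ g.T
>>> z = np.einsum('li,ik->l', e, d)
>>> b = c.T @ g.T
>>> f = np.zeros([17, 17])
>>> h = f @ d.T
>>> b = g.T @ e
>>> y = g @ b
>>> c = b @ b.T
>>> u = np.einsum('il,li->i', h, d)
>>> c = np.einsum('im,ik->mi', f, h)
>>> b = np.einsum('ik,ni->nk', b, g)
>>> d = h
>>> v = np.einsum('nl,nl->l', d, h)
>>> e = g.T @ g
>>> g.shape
(5, 11)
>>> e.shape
(11, 11)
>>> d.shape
(17, 7)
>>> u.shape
(17,)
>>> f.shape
(17, 17)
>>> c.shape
(17, 17)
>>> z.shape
(5,)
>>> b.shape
(5, 7)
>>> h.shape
(17, 7)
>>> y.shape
(5, 7)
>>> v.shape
(7,)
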